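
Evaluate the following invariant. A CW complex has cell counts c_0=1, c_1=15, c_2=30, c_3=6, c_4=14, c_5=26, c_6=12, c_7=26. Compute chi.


chi = sum_k (-1)^k c_k.
= (-1)^0*1 + (-1)^1*15 + (-1)^2*30 + (-1)^3*6 + (-1)^4*14 + (-1)^5*26 + (-1)^6*12 + (-1)^7*26
= (1) + (-15) + (30) + (-6) + (14) + (-26) + (12) + (-26)
= -16

-16


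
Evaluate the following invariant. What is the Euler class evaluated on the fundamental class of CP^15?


For any closed oriented manifold, <e(TM),[M]> = chi(M).
chi(CP^15) = 15+1 = 16

16


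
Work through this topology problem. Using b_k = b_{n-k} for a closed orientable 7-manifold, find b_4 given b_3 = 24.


Poincare duality for closed orientable n-manifolds: b_k = b_{n-k}.
Here n = 7, so b_4 = b_3 = 24

24


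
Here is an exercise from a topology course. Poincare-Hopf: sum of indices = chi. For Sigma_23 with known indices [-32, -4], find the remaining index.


Poincare-Hopf: sum of indices = chi(M).
chi(Sigma_23) = 2 - 2*23 = -44.
Sum of known indices = -36.
x = chi - (sum known) = -44 - (-36) = -8

-8


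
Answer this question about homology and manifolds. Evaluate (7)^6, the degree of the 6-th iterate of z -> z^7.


deg(f) = 7. Degree is multiplicative: deg(f^6) = (deg f)^6.
deg(f^6) = (7)^6 = 117649

117649


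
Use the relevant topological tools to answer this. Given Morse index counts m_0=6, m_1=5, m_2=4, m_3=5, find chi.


Morse theory: chi(M) = sum_k (-1)^k m_k where m_k = #(index-k critical points).
= (6) + (-5) + (4) + (-5) = 0

0


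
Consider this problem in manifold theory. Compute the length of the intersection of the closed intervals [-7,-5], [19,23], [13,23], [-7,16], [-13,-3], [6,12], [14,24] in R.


Intersection = [max(a_i), min(b_i)] = [19, -5].
Since 19 > -5, the intersection is empty.
Length = 0

0


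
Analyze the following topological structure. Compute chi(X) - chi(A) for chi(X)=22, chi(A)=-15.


Relative Euler characteristic: chi(X, A) = chi(X) - chi(A).
= 22 - (-15) = 37

37


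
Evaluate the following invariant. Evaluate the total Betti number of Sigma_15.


For Sigma_15: b_0 = 1, b_1 = 2g = 30, b_2 = 1.
Total = 1 + 30 + 1 = 32

32


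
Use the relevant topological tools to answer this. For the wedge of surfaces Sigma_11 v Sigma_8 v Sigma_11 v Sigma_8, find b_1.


For a wedge X v Y: reduced H_k(X v Y) = H_k(X) + H_k(Y).
Each Sigma_g contributes b_1 = 2g.
b_1 = 22 + 16 + 22 + 16 = 76

76


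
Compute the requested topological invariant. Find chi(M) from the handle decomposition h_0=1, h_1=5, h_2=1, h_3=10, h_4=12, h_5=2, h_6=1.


Handles of index k contribute (-1)^k to chi (same as CW cells).
chi = (1) + (-5) + (1) + (-10) + (12) + (-2) + (1) = -2

-2


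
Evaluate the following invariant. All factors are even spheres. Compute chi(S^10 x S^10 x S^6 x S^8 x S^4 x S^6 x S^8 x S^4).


chi is multiplicative: chi(X x Y) = chi(X) chi(Y).
Each even-dim sphere has chi = 2. There are 8 factors.
chi = 2^8 = 256

256


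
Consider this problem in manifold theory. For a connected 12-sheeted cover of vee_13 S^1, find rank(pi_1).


Nielsen-Schreier: an index-n subgroup of F_r is free of rank 1 + n(r-1).
Equivalently: chi(cover) = n*chi(base); chi(vee_r S^1) = 1 - 13 = -12.
chi(E) = 12*(-12) = -144; rank = 1 - chi(E) = 1 - (-144) = 145.
rank = 1 + 12*(13-1) = 1 + 144 = 145

145


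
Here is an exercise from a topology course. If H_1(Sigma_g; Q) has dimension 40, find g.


For a closed orientable surface: b_1 = 2g.
40 = 2g
g = 40 / 2 = 20

20


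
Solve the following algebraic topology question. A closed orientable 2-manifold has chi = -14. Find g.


chi = 2 - 2g for closed orientable surfaces.
-14 = 2 - 2g
2g = 2 - (-14) = 16
g = 8

8


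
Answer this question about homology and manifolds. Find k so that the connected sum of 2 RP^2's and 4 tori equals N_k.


Since a >= 1, the sum is non-orientable; each T^2 can be replaced by RP^2 # RP^2 (since T^2#RP^2 = 3RP^2).
Total crosscaps k = 2 + 2*4 = 10.
Check via chi: chi = 2*1 + 4*0 - (2+4-1)*2 = -8 = 2 - k = -8. Consistent.

10


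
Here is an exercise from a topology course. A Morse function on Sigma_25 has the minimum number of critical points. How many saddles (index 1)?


A perfect Morse function has m_k = b_k.
For Sigma_25: b_0=1, b_1=2g=50, b_2=1.
Saddles m_1 = 2g = 50

50


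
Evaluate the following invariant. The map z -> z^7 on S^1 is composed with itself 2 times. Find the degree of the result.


deg(f) = 7. Degree is multiplicative: deg(f^2) = (deg f)^2.
deg(f^2) = (7)^2 = 49

49


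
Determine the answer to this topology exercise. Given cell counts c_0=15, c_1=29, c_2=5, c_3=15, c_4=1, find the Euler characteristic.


chi = sum_k (-1)^k c_k.
= (-1)^0*15 + (-1)^1*29 + (-1)^2*5 + (-1)^3*15 + (-1)^4*1
= (15) + (-29) + (5) + (-15) + (1)
= -23

-23


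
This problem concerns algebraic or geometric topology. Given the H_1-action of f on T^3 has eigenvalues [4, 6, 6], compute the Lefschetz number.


For a torus self-map: L(f) = det(I - A) where A acts on H_1.
L(f) = (1-4) * (1-6) * (1-6) = -3 * -5 * -5 = -75

-75


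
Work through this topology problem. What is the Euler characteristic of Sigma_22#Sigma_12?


chi(Sigma_22) = 2 - 2*22 = -42
chi(Sigma_12) = 2 - 2*12 = -22
For surfaces: chi(A#B) = chi(A) + chi(B) - 2.
chi = -42 + -22 - 2 = -66

-66


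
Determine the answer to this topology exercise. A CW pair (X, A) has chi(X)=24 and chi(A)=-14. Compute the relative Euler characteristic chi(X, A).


Relative Euler characteristic: chi(X, A) = chi(X) - chi(A).
= 24 - (-14) = 38

38


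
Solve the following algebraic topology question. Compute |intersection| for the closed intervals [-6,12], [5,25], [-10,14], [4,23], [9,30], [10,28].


Intersection = [max(a_i), min(b_i)] = [10, 12].
Length = 12 - 10 = 2

2


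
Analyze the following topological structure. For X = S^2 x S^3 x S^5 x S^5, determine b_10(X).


Each S^d has Poincare polynomial 1 + t^d.
The product S^2 x S^3 x S^5 x S^5 has Poincare polynomial prod(1+t^d_i).
Expanding: b_0=1, b_2=1, b_3=1, b_5=3, b_7=2, b_8=2, b_10=3, b_12=1, b_13=1, b_15=1.
b_10 = 3

3


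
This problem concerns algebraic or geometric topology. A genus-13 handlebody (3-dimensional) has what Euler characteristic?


A genus-g handlebody deformation retracts to a wedge of g circles.
chi(vee_g S^1) = 1 - g.
chi(H_13) = 1 - 13 = -12

-12


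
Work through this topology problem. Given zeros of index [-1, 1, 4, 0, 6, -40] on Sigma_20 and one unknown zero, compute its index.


Poincare-Hopf: sum of indices = chi(M).
chi(Sigma_20) = 2 - 2*20 = -38.
Sum of known indices = -30.
x = chi - (sum known) = -38 - (-30) = -8

-8


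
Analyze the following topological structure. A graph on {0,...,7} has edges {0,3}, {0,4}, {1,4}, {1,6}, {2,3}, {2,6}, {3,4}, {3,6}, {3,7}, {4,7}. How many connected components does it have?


Run DFS/union-find over 8 vertices.
V = 8, E = 10.
Number of components = 2

2


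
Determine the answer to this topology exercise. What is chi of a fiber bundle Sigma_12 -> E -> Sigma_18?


For a fiber bundle F -> E -> B (with CW structure): chi(E) = chi(B) * chi(F).
chi(Sigma_18) = -34, chi(Sigma_12) = -22.
chi(E) = (-34) * (-22) = 748

748


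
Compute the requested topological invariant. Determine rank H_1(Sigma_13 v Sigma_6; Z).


For a wedge: H_1(A v B) = H_1(A) + H_1(B).
b_1(Sigma_13) = 26, b_1(Sigma_6) = 12.
b_1 = 26 + 12 = 38

38


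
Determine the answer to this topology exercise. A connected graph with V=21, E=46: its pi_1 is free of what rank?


For a connected graph: rank(pi_1) = b_1 = E - V + 1 = 1 - chi.
chi = V - E = 21 - 46 = -25.
rank = 1 - (-25) = 46 - 21 + 1 = 26

26


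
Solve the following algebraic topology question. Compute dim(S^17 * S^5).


Join of spheres: S^m * S^n = S^{m+n+1}.
dim = 17 + 5 + 1 = 23

23


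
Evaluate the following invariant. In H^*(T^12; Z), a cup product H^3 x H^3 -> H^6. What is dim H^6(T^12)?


Cup product: H^p x H^q -> H^{p+q}; here p+q = 3+3 = 6.
rank H^k(T^n) = C(n,k).
C(12,6) = 924

924


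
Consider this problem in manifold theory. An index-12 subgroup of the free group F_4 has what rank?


Nielsen-Schreier: an index-n subgroup of F_r is free of rank 1 + n(r-1).
Equivalently: chi(cover) = n*chi(base); chi(vee_r S^1) = 1 - 4 = -3.
chi(E) = 12*(-3) = -36; rank = 1 - chi(E) = 1 - (-36) = 37.
rank = 1 + 12*(4-1) = 1 + 36 = 37

37


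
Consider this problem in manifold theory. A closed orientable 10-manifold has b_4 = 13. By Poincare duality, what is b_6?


Poincare duality for closed orientable n-manifolds: b_k = b_{n-k}.
Here n = 10, so b_6 = b_4 = 13

13


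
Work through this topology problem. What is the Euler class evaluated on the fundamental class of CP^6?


For any closed oriented manifold, <e(TM),[M]> = chi(M).
chi(CP^6) = 6+1 = 7

7


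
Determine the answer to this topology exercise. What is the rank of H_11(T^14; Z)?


By the Kunneth formula, b_k(T^n) = C(n,k).
b_11(T^14) = C(14,11).
C(14,11) = 14!/(11!*3!) = 364

364


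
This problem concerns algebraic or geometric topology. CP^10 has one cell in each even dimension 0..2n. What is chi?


CP^10 has one cell in each even dimension 0, 2, ..., 2*10 (10+1 cells total).
All cells are even-dimensional, so chi = number of cells.
chi = 10 + 1 = 11

11


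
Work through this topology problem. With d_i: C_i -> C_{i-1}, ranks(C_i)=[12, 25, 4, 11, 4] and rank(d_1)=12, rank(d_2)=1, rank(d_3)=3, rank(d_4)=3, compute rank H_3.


rank H_k = rank(ker d_k) - rank(im d_{k+1}).
rank(ker d_3) = rank(C_3) - rank(d_3) = 11 - 3 = 8.
rank(im d_{3+1}) = 3.
rank H_3 = 8 - 3 = 5

5


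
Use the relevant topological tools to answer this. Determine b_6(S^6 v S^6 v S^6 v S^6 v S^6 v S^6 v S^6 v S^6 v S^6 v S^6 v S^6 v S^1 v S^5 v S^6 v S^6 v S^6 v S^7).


For a wedge of spheres, H_k (k>0) is free on one generator per sphere of dimension k.
Spheres of dimension 6: count = 14.
b_6 = 14

14


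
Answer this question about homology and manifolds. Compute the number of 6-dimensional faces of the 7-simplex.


Delta^7 has 7+1 vertices. A 6-face is a choice of 6+1 vertices.
f_6 = C(7+1, 6+1) = C(8,7) = 8

8


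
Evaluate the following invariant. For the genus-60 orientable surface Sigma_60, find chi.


For a closed orientable surface of genus g: chi = 2 - 2g.
Here g = 60.
chi = 2 - 2*60 = 2 - 120 = -118

-118


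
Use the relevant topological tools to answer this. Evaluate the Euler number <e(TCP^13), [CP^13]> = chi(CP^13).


For any closed oriented manifold, <e(TM),[M]> = chi(M).
chi(CP^13) = 13+1 = 14

14


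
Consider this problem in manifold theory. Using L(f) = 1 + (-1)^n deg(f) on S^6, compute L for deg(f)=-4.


On S^6: L(f) = tr(f_0*) + (-1)^6 tr(f_6*) = 1 + (-1)^6 * deg(f).
L(f) = 1 + (-1)^6 * -4 = 1 + -4 = -3

-3


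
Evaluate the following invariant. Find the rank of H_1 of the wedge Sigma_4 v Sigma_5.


For a wedge: H_1(A v B) = H_1(A) + H_1(B).
b_1(Sigma_4) = 8, b_1(Sigma_5) = 10.
b_1 = 8 + 10 = 18

18


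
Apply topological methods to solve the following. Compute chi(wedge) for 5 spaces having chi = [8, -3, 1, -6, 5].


chi(A v B) = chi(A) + chi(B) - 1 (one point identified).
For 5 spaces: chi = (sum chi_i) - (5 - 1).
sum = 5; chi = 5 - 4 = 1

1


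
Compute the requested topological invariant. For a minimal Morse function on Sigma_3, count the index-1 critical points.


A perfect Morse function has m_k = b_k.
For Sigma_3: b_0=1, b_1=2g=6, b_2=1.
Saddles m_1 = 2g = 6

6


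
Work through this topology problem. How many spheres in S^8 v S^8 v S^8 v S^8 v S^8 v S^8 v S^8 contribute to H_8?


For a wedge of spheres, H_k (k>0) is free on one generator per sphere of dimension k.
Spheres of dimension 8: count = 7.
b_8 = 7

7


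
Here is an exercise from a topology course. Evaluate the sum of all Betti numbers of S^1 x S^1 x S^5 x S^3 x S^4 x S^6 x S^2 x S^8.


Total Betti number is multiplicative under products.
Each S^d (d>=1) has total Betti number 2.
There are 8 sphere factors.
Total = 2^8 = 256

256


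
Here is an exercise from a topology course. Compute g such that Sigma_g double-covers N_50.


chi(N_50) = 2 - 50 = -48.
Double cover: chi(Sigma_g) = 2 * chi(N_50) = 2*(-48) = -96.
2 - 2g = -96, so g = (2 - (-96))/2 = 98/2 = 49

49


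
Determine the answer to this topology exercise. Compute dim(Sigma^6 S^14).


Each suspension raises dimension by 1: Sigma S^n = S^{n+1}.
Sigma^6 S^14 = S^{14+6} = S^20

20


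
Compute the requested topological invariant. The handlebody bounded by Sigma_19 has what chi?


A genus-g handlebody deformation retracts to a wedge of g circles.
chi(vee_g S^1) = 1 - g.
chi(H_19) = 1 - 19 = -18

-18


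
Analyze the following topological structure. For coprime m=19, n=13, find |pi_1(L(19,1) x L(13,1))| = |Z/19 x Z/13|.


pi_1(X x Y) = pi_1(X) x pi_1(Y).
pi_1(L(19,1)) = Z/19, pi_1(L(13,1)) = Z/13.
|Z/19 x Z/13| = 19 * 13 = 247

247


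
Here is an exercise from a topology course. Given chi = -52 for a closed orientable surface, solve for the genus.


chi = 2 - 2g for closed orientable surfaces.
-52 = 2 - 2g
2g = 2 - (-52) = 54
g = 27

27


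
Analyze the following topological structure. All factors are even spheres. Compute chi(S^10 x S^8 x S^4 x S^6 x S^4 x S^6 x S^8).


chi is multiplicative: chi(X x Y) = chi(X) chi(Y).
Each even-dim sphere has chi = 2. There are 7 factors.
chi = 2^7 = 128

128


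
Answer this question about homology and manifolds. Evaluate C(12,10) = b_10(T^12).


By the Kunneth formula, b_k(T^n) = C(n,k).
b_10(T^12) = C(12,10).
C(12,10) = 12!/(10!*2!) = 66

66


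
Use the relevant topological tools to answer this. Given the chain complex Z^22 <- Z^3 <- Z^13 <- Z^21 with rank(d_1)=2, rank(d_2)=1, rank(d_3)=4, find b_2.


rank H_k = rank(ker d_k) - rank(im d_{k+1}).
rank(ker d_2) = rank(C_2) - rank(d_2) = 13 - 1 = 12.
rank(im d_{2+1}) = 4.
rank H_2 = 12 - 4 = 8

8


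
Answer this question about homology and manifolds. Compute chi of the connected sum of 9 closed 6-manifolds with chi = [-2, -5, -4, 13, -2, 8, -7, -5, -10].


For n-manifolds: chi(A#B) = chi(A) + chi(B) - chi(S^6).
chi(S^6) = 1 + (-1)^6 = 2.
chi(#) = (sum chi_i) - (9-1)*chi(S^6) = -14 - 8*2 = -30

-30


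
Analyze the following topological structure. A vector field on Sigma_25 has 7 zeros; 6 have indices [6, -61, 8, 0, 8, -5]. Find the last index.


Poincare-Hopf: sum of indices = chi(M).
chi(Sigma_25) = 2 - 2*25 = -48.
Sum of known indices = -44.
x = chi - (sum known) = -48 - (-44) = -4

-4


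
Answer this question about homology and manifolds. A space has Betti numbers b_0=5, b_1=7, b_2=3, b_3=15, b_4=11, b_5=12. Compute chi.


chi = sum_k (-1)^k b_k.
= (5) + (-7) + (3) + (-15) + (11) + (-12)
= -15

-15


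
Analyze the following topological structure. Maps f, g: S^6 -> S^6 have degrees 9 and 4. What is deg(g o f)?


Degree is multiplicative under composition: deg(g o f) = deg(g) * deg(f).
= 4 * 9 = 36

36


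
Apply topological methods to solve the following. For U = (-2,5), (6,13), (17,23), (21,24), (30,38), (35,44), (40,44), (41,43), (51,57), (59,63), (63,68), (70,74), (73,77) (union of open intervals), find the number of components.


Sort and merge overlapping open intervals.
Merged: (-2,5), (6,13), (17,24), (30,44), (51,57), (59,63), (63,68), (70,77).
Number of components = 8

8


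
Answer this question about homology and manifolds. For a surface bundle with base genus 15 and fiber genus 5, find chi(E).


For a fiber bundle F -> E -> B (with CW structure): chi(E) = chi(B) * chi(F).
chi(Sigma_15) = -28, chi(Sigma_5) = -8.
chi(E) = (-28) * (-8) = 224

224


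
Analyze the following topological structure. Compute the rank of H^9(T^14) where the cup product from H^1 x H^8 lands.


Cup product: H^p x H^q -> H^{p+q}; here p+q = 1+8 = 9.
rank H^k(T^n) = C(n,k).
C(14,9) = 2002

2002


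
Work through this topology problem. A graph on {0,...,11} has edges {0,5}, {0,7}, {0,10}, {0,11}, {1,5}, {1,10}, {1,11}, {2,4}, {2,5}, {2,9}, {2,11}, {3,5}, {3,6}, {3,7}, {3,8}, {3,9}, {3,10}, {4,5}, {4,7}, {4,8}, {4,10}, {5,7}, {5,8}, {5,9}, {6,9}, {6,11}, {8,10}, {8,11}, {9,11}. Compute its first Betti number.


b_1 = E - V + (number of components).
E = 29, V = 12, components = 1.
b_1 = 29 - 12 + 1 = 18

18


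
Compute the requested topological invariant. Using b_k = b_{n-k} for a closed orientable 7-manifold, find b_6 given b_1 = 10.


Poincare duality for closed orientable n-manifolds: b_k = b_{n-k}.
Here n = 7, so b_6 = b_1 = 10

10


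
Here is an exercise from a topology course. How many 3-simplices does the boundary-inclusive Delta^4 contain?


Delta^4 has 4+1 vertices. A 3-face is a choice of 3+1 vertices.
f_3 = C(4+1, 3+1) = C(5,4) = 5

5


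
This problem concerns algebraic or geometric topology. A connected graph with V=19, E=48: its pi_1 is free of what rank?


For a connected graph: rank(pi_1) = b_1 = E - V + 1 = 1 - chi.
chi = V - E = 19 - 48 = -29.
rank = 1 - (-29) = 48 - 19 + 1 = 30

30


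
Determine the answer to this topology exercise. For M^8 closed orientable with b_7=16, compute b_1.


Poincare duality for closed orientable n-manifolds: b_k = b_{n-k}.
Here n = 8, so b_1 = b_7 = 16

16


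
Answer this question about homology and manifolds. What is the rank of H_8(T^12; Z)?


By the Kunneth formula, b_k(T^n) = C(n,k).
b_8(T^12) = C(12,8).
C(12,8) = 12!/(8!*4!) = 495

495


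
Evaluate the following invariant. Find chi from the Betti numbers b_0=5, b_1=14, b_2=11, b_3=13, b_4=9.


chi = sum_k (-1)^k b_k.
= (5) + (-14) + (11) + (-13) + (9)
= -2

-2


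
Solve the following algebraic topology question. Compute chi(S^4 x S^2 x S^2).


chi is multiplicative: chi(X x Y) = chi(X) chi(Y).
Each even-dim sphere has chi = 2. There are 3 factors.
chi = 2^3 = 8

8


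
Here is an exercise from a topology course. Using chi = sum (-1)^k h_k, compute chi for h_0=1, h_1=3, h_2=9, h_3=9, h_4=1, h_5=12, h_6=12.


Handles of index k contribute (-1)^k to chi (same as CW cells).
chi = (1) + (-3) + (9) + (-9) + (1) + (-12) + (12) = -1

-1


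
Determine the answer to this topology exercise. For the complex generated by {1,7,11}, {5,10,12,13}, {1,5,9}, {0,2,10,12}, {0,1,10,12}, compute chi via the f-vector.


Enumerate all faces; f-vector: f_0=10, f_1=20, f_2=13, f_3=3.
chi = sum (-1)^k f_k = 0

0


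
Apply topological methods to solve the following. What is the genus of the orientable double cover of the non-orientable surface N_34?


chi(N_34) = 2 - 34 = -32.
Double cover: chi(Sigma_g) = 2 * chi(N_34) = 2*(-32) = -64.
2 - 2g = -64, so g = (2 - (-64))/2 = 66/2 = 33

33


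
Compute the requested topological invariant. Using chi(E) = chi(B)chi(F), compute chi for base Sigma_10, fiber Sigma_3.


For a fiber bundle F -> E -> B (with CW structure): chi(E) = chi(B) * chi(F).
chi(Sigma_10) = -18, chi(Sigma_3) = -4.
chi(E) = (-18) * (-4) = 72

72


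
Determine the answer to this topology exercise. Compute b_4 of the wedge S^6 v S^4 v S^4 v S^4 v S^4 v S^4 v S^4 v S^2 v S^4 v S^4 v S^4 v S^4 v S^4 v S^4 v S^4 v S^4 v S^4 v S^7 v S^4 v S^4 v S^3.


For a wedge of spheres, H_k (k>0) is free on one generator per sphere of dimension k.
Spheres of dimension 4: count = 17.
b_4 = 17

17


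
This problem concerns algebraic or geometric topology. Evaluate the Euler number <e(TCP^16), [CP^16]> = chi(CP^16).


For any closed oriented manifold, <e(TM),[M]> = chi(M).
chi(CP^16) = 16+1 = 17

17


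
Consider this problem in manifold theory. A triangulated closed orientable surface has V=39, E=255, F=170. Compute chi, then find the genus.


chi = V - E + F = 39 - 255 + 170 = -46
For orientable closed surface: chi = 2 - 2g, so g = (2 - chi)/2.
g = (2 - (-46)) / 2 = 48 / 2 = 24

24


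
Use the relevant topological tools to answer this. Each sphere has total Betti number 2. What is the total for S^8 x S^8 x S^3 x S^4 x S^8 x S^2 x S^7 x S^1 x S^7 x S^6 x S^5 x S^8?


Total Betti number is multiplicative under products.
Each S^d (d>=1) has total Betti number 2.
There are 12 sphere factors.
Total = 2^12 = 4096

4096


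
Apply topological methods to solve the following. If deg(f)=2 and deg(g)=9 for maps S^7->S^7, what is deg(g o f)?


Degree is multiplicative under composition: deg(g o f) = deg(g) * deg(f).
= 9 * 2 = 18

18


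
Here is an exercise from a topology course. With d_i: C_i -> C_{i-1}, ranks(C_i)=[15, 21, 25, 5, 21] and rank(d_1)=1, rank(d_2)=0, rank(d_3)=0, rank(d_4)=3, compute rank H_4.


rank H_k = rank(ker d_k) - rank(im d_{k+1}).
rank(ker d_4) = rank(C_4) - rank(d_4) = 21 - 3 = 18.
rank(im d_{4+1}) = 0.
rank H_4 = 18 - 0 = 18

18


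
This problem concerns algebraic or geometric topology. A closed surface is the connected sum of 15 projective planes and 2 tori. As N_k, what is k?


Since a >= 1, the sum is non-orientable; each T^2 can be replaced by RP^2 # RP^2 (since T^2#RP^2 = 3RP^2).
Total crosscaps k = 15 + 2*2 = 19.
Check via chi: chi = 15*1 + 2*0 - (15+2-1)*2 = -17 = 2 - k = -17. Consistent.

19


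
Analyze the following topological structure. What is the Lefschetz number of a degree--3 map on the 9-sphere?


On S^9: L(f) = tr(f_0*) + (-1)^9 tr(f_9*) = 1 + (-1)^9 * deg(f).
L(f) = 1 + (-1)^9 * -3 = 1 + 3 = 4

4


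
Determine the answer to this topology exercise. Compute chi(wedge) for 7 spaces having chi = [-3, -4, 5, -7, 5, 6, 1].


chi(A v B) = chi(A) + chi(B) - 1 (one point identified).
For 7 spaces: chi = (sum chi_i) - (7 - 1).
sum = 3; chi = 3 - 6 = -3

-3


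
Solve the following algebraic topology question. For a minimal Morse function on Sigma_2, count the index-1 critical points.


A perfect Morse function has m_k = b_k.
For Sigma_2: b_0=1, b_1=2g=4, b_2=1.
Saddles m_1 = 2g = 4

4


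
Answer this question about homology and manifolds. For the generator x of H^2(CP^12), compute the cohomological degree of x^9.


|x| = 2 in H^*(CP^n).
|x^9| = 9 * |x| = 9 * 2 = 18

18


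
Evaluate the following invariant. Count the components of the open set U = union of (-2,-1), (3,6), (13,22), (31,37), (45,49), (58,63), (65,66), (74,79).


Sort and merge overlapping open intervals.
Merged: (-2,-1), (3,6), (13,22), (31,37), (45,49), (58,63), (65,66), (74,79).
Number of components = 8

8


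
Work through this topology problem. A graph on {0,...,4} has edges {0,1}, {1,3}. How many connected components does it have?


Run DFS/union-find over 5 vertices.
V = 5, E = 2.
Number of components = 3

3


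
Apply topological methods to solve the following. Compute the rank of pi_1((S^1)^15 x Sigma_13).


pi_1(A x B) = pi_1(A) x pi_1(B); rank of abelianization = b_1.
b_1(T^15) = 15, b_1(Sigma_13) = 2*13 = 26.
b_1(product) = 15 + 26 = 41

41


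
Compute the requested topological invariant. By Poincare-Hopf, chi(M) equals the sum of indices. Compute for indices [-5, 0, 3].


Poincare-Hopf: chi(M) = sum of indices of zeros.
chi = (-5) + (0) + (3) = -2

-2


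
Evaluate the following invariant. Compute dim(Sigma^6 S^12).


Each suspension raises dimension by 1: Sigma S^n = S^{n+1}.
Sigma^6 S^12 = S^{12+6} = S^18

18


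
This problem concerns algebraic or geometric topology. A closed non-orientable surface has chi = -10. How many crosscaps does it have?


chi = 2 - k for closed non-orientable surfaces with k crosscaps.
-10 = 2 - k
k = 2 - (-10) = 12

12


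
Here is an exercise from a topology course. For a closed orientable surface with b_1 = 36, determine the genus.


For a closed orientable surface: b_1 = 2g.
36 = 2g
g = 36 / 2 = 18

18


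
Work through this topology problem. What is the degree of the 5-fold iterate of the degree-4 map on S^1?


deg(f) = 4. Degree is multiplicative: deg(f^5) = (deg f)^5.
deg(f^5) = (4)^5 = 1024

1024


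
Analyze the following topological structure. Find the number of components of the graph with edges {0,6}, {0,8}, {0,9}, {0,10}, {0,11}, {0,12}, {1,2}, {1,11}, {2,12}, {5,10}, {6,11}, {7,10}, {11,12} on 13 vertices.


Run DFS/union-find over 13 vertices.
V = 13, E = 13.
Number of components = 3

3


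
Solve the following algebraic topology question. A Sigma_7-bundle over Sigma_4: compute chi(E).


For a fiber bundle F -> E -> B (with CW structure): chi(E) = chi(B) * chi(F).
chi(Sigma_4) = -6, chi(Sigma_7) = -12.
chi(E) = (-6) * (-12) = 72

72


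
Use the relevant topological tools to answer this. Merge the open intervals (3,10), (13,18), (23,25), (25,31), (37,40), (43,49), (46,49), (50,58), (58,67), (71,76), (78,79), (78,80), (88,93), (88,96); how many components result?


Sort and merge overlapping open intervals.
Merged: (3,10), (13,18), (23,25), (25,31), (37,40), (43,49), (50,58), (58,67), (71,76), (78,80), (88,96).
Number of components = 11

11


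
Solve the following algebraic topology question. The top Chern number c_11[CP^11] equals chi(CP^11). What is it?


For any closed oriented manifold, <e(TM),[M]> = chi(M).
chi(CP^11) = 11+1 = 12

12


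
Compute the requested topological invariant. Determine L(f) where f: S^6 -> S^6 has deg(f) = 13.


On S^6: L(f) = tr(f_0*) + (-1)^6 tr(f_6*) = 1 + (-1)^6 * deg(f).
L(f) = 1 + (-1)^6 * 13 = 1 + 13 = 14

14


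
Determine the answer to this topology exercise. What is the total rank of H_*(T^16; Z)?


b_k(T^16) = C(16,k), so the sum over k is sum_k C(16,k) = 2^16.
Total = 2^16 = 65536

65536


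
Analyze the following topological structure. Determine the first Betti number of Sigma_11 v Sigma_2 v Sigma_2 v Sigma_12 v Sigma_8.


For a wedge X v Y: reduced H_k(X v Y) = H_k(X) + H_k(Y).
Each Sigma_g contributes b_1 = 2g.
b_1 = 22 + 4 + 4 + 24 + 16 = 70

70


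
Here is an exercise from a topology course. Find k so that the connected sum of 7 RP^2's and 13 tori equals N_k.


Since a >= 1, the sum is non-orientable; each T^2 can be replaced by RP^2 # RP^2 (since T^2#RP^2 = 3RP^2).
Total crosscaps k = 7 + 2*13 = 33.
Check via chi: chi = 7*1 + 13*0 - (7+13-1)*2 = -31 = 2 - k = -31. Consistent.

33


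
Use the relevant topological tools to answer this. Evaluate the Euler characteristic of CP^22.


CP^22 has one cell in each even dimension 0, 2, ..., 2*22 (22+1 cells total).
All cells are even-dimensional, so chi = number of cells.
chi = 22 + 1 = 23

23


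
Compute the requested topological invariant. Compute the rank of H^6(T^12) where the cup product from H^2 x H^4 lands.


Cup product: H^p x H^q -> H^{p+q}; here p+q = 2+4 = 6.
rank H^k(T^n) = C(n,k).
C(12,6) = 924

924


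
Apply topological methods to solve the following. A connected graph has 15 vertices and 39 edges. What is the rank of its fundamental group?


For a connected graph: rank(pi_1) = b_1 = E - V + 1 = 1 - chi.
chi = V - E = 15 - 39 = -24.
rank = 1 - (-24) = 39 - 15 + 1 = 25

25


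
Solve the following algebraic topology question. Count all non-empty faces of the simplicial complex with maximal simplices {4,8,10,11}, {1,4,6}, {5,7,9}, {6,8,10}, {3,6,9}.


Each maximal simplex on m vertices has 2^m - 1 nonempty faces.
Take the union (dedupe shared faces).
Total distinct faces = 36

36


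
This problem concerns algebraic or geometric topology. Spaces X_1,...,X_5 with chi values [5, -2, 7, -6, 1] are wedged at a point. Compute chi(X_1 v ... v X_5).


chi(A v B) = chi(A) + chi(B) - 1 (one point identified).
For 5 spaces: chi = (sum chi_i) - (5 - 1).
sum = 5; chi = 5 - 4 = 1

1


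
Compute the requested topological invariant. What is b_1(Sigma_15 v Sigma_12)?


For a wedge: H_1(A v B) = H_1(A) + H_1(B).
b_1(Sigma_15) = 30, b_1(Sigma_12) = 24.
b_1 = 30 + 24 = 54

54


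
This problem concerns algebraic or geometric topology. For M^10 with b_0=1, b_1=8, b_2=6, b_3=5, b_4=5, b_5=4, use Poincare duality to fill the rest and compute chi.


By Poincare duality b_k = b_{10-k}, so full Betti numbers: b_0=1, b_1=8, b_2=6, b_3=5, b_4=5, b_5=4, b_6=5, b_7=5, b_8=6, b_9=8, b_10=1.
chi = sum (-1)^k b_k = -6

-6


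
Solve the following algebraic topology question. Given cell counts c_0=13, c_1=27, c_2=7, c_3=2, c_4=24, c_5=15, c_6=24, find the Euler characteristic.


chi = sum_k (-1)^k c_k.
= (-1)^0*13 + (-1)^1*27 + (-1)^2*7 + (-1)^3*2 + (-1)^4*24 + (-1)^5*15 + (-1)^6*24
= (13) + (-27) + (7) + (-2) + (24) + (-15) + (24)
= 24

24


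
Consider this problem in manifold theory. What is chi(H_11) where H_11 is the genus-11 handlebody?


A genus-g handlebody deformation retracts to a wedge of g circles.
chi(vee_g S^1) = 1 - g.
chi(H_11) = 1 - 11 = -10

-10


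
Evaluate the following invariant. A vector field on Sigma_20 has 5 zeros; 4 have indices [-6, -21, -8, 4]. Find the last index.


Poincare-Hopf: sum of indices = chi(M).
chi(Sigma_20) = 2 - 2*20 = -38.
Sum of known indices = -31.
x = chi - (sum known) = -38 - (-31) = -7

-7


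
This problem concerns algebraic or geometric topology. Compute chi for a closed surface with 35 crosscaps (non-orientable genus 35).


For a non-orientable closed surface with k crosscaps: chi = 2 - k.
Here k = 35.
chi = 2 - 35 = -33

-33


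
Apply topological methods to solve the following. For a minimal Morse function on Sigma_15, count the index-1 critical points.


A perfect Morse function has m_k = b_k.
For Sigma_15: b_0=1, b_1=2g=30, b_2=1.
Saddles m_1 = 2g = 30

30


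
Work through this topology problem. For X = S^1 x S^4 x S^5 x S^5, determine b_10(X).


Each S^d has Poincare polynomial 1 + t^d.
The product S^1 x S^4 x S^5 x S^5 has Poincare polynomial prod(1+t^d_i).
Expanding: b_0=1, b_1=1, b_4=1, b_5=3, b_6=2, b_9=2, b_10=3, b_11=1, b_14=1, b_15=1.
b_10 = 3

3


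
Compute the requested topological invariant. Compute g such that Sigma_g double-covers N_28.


chi(N_28) = 2 - 28 = -26.
Double cover: chi(Sigma_g) = 2 * chi(N_28) = 2*(-26) = -52.
2 - 2g = -52, so g = (2 - (-52))/2 = 54/2 = 27

27


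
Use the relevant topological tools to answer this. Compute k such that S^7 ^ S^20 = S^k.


S^m ^ S^n = S^{m+n}.
k = 7 + 20 = 27

27


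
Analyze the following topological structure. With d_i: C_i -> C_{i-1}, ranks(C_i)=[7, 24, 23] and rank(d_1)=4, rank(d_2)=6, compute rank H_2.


rank H_k = rank(ker d_k) - rank(im d_{k+1}).
rank(ker d_2) = rank(C_2) - rank(d_2) = 23 - 6 = 17.
rank(im d_{2+1}) = 0.
rank H_2 = 17 - 0 = 17

17


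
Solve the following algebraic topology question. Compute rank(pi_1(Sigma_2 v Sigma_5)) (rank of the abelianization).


For a wedge: H_1(A v B) = H_1(A) + H_1(B).
b_1(Sigma_2) = 4, b_1(Sigma_5) = 10.
b_1 = 4 + 10 = 14

14


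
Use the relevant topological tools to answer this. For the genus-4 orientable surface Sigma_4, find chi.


For a closed orientable surface of genus g: chi = 2 - 2g.
Here g = 4.
chi = 2 - 2*4 = 2 - 8 = -6

-6


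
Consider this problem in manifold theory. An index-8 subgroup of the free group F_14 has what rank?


Nielsen-Schreier: an index-n subgroup of F_r is free of rank 1 + n(r-1).
Equivalently: chi(cover) = n*chi(base); chi(vee_r S^1) = 1 - 14 = -13.
chi(E) = 8*(-13) = -104; rank = 1 - chi(E) = 1 - (-104) = 105.
rank = 1 + 8*(14-1) = 1 + 104 = 105

105


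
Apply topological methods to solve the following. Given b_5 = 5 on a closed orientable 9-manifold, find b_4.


Poincare duality for closed orientable n-manifolds: b_k = b_{n-k}.
Here n = 9, so b_4 = b_5 = 5

5


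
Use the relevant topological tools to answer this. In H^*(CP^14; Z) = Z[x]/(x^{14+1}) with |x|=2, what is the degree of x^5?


|x| = 2 in H^*(CP^n).
|x^5| = 5 * |x| = 5 * 2 = 10

10


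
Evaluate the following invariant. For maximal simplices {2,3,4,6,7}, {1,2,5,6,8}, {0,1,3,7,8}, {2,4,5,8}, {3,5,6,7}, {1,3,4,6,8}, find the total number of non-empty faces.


Each maximal simplex on m vertices has 2^m - 1 nonempty faces.
Take the union (dedupe shared faces).
Total distinct faces = 110

110


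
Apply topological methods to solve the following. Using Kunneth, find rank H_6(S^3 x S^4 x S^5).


Each S^d has Poincare polynomial 1 + t^d.
The product S^3 x S^4 x S^5 has Poincare polynomial prod(1+t^d_i).
Expanding: b_0=1, b_3=1, b_4=1, b_5=1, b_7=1, b_8=1, b_9=1, b_12=1.
b_6 = 0

0


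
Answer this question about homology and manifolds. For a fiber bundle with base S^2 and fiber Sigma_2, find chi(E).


chi(S^2) = 2 (n even), chi(Sigma_2) = 2 - 2*2 = -2.
chi(E) = 2 * (-2) = -4

-4


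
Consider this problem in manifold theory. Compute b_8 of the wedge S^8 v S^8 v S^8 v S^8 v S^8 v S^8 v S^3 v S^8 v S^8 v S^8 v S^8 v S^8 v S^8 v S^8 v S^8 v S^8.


For a wedge of spheres, H_k (k>0) is free on one generator per sphere of dimension k.
Spheres of dimension 8: count = 15.
b_8 = 15

15


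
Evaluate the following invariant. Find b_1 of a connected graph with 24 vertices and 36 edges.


For a connected graph: rank(pi_1) = b_1 = E - V + 1 = 1 - chi.
chi = V - E = 24 - 36 = -12.
rank = 1 - (-12) = 36 - 24 + 1 = 13

13


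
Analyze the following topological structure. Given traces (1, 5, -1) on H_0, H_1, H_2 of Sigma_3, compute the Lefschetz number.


L(f) = tr(f_0*) - tr(f_1*) + tr(f_2*).
= 1 - (5) + (-1)
= -5

-5


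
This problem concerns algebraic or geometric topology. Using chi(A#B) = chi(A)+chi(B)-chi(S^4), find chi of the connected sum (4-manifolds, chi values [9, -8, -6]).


For n-manifolds: chi(A#B) = chi(A) + chi(B) - chi(S^4).
chi(S^4) = 1 + (-1)^4 = 2.
chi(#) = (sum chi_i) - (3-1)*chi(S^4) = -5 - 2*2 = -9

-9


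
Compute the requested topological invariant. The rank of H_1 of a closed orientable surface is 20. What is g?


For a closed orientable surface: b_1 = 2g.
20 = 2g
g = 20 / 2 = 10

10


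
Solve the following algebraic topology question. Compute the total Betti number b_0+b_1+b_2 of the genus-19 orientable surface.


For Sigma_19: b_0 = 1, b_1 = 2g = 38, b_2 = 1.
Total = 1 + 38 + 1 = 40

40


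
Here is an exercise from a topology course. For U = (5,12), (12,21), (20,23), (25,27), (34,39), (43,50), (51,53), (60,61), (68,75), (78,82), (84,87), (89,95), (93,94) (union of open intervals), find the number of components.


Sort and merge overlapping open intervals.
Merged: (5,12), (12,23), (25,27), (34,39), (43,50), (51,53), (60,61), (68,75), (78,82), (84,87), (89,95).
Number of components = 11

11


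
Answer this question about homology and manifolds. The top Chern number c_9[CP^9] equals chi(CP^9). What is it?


For any closed oriented manifold, <e(TM),[M]> = chi(M).
chi(CP^9) = 9+1 = 10

10


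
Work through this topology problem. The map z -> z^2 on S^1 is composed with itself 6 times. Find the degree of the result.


deg(f) = 2. Degree is multiplicative: deg(f^6) = (deg f)^6.
deg(f^6) = (2)^6 = 64

64


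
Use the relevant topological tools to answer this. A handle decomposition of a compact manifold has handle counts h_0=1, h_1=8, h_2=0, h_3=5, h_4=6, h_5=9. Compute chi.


Handles of index k contribute (-1)^k to chi (same as CW cells).
chi = (1) + (-8) + (0) + (-5) + (6) + (-9) = -15

-15


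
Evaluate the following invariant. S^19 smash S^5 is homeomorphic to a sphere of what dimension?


S^m ^ S^n = S^{m+n}.
k = 19 + 5 = 24

24


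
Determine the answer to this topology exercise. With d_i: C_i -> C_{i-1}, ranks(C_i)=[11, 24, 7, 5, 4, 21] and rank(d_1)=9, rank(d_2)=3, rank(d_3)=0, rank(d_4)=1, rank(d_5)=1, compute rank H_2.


rank H_k = rank(ker d_k) - rank(im d_{k+1}).
rank(ker d_2) = rank(C_2) - rank(d_2) = 7 - 3 = 4.
rank(im d_{2+1}) = 0.
rank H_2 = 4 - 0 = 4

4


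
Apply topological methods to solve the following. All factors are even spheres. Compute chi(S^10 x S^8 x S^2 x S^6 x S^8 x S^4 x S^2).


chi is multiplicative: chi(X x Y) = chi(X) chi(Y).
Each even-dim sphere has chi = 2. There are 7 factors.
chi = 2^7 = 128

128


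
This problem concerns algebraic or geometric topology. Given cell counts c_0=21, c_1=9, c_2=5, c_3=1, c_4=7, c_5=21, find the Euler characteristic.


chi = sum_k (-1)^k c_k.
= (-1)^0*21 + (-1)^1*9 + (-1)^2*5 + (-1)^3*1 + (-1)^4*7 + (-1)^5*21
= (21) + (-9) + (5) + (-1) + (7) + (-21)
= 2

2


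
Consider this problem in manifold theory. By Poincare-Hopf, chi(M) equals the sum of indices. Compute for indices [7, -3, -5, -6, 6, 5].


Poincare-Hopf: chi(M) = sum of indices of zeros.
chi = (7) + (-3) + (-5) + (-6) + (6) + (5) = 4

4


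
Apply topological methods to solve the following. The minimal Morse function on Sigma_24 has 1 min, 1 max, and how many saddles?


A perfect Morse function has m_k = b_k.
For Sigma_24: b_0=1, b_1=2g=48, b_2=1.
Saddles m_1 = 2g = 48

48


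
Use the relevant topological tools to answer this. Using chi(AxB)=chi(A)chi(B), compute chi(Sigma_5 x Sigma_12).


chi(Sigma_5) = 2 - 2*5 = -8
chi(Sigma_12) = 2 - 2*12 = -22
chi(product) = (-8) * (-22) = 176

176


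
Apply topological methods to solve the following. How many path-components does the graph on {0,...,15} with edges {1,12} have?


Run DFS/union-find over 16 vertices.
V = 16, E = 1.
Number of components = 15

15


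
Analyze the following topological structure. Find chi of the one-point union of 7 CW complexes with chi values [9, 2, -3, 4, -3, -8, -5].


chi(A v B) = chi(A) + chi(B) - 1 (one point identified).
For 7 spaces: chi = (sum chi_i) - (7 - 1).
sum = -4; chi = -4 - 6 = -10

-10


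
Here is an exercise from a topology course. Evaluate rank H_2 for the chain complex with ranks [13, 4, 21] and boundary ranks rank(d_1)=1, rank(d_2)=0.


rank H_k = rank(ker d_k) - rank(im d_{k+1}).
rank(ker d_2) = rank(C_2) - rank(d_2) = 21 - 0 = 21.
rank(im d_{2+1}) = 0.
rank H_2 = 21 - 0 = 21

21


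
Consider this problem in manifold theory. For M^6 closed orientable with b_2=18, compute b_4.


Poincare duality for closed orientable n-manifolds: b_k = b_{n-k}.
Here n = 6, so b_4 = b_2 = 18

18


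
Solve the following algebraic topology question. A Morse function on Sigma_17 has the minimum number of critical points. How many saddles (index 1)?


A perfect Morse function has m_k = b_k.
For Sigma_17: b_0=1, b_1=2g=34, b_2=1.
Saddles m_1 = 2g = 34

34


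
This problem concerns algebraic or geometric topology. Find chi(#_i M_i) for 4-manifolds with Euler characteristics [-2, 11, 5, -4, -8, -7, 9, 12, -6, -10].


For n-manifolds: chi(A#B) = chi(A) + chi(B) - chi(S^4).
chi(S^4) = 1 + (-1)^4 = 2.
chi(#) = (sum chi_i) - (10-1)*chi(S^4) = 0 - 9*2 = -18

-18


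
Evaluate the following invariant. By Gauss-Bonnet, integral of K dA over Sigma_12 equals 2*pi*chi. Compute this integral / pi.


Gauss-Bonnet: integral K dA = 2*pi*chi(M).
chi(Sigma_12) = 2 - 2*12 = -22.
(integral K dA)/pi = 2*chi = 2*(-22) = -44

-44


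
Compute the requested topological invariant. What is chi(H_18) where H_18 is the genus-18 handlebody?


A genus-g handlebody deformation retracts to a wedge of g circles.
chi(vee_g S^1) = 1 - g.
chi(H_18) = 1 - 18 = -17

-17


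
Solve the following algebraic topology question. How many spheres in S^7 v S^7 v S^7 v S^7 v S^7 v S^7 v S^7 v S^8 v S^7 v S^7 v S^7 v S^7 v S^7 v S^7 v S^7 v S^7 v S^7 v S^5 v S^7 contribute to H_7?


For a wedge of spheres, H_k (k>0) is free on one generator per sphere of dimension k.
Spheres of dimension 7: count = 17.
b_7 = 17

17


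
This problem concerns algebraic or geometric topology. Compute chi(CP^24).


CP^24 has one cell in each even dimension 0, 2, ..., 2*24 (24+1 cells total).
All cells are even-dimensional, so chi = number of cells.
chi = 24 + 1 = 25

25


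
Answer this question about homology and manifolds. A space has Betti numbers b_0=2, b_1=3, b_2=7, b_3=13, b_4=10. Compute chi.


chi = sum_k (-1)^k b_k.
= (2) + (-3) + (7) + (-13) + (10)
= 3

3


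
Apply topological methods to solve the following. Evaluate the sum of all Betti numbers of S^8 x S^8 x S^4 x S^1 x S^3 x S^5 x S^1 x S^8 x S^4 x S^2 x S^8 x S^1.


Total Betti number is multiplicative under products.
Each S^d (d>=1) has total Betti number 2.
There are 12 sphere factors.
Total = 2^12 = 4096

4096
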